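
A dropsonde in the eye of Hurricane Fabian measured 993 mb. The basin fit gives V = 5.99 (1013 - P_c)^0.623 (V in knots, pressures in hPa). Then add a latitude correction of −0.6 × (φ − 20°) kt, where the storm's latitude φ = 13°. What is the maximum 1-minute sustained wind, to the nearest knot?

43 kt

ΔP = 1013 − 993 = 20 mb.
20^0.623 ≈ 6.465.
V ≈ 5.99 × 6.465 ≈ 38.7 kt.
Latitude correction: −0.6 × (13 − 20) = 4.2 kt.
Corrected V ≈ 42.9 kt → 43 kt.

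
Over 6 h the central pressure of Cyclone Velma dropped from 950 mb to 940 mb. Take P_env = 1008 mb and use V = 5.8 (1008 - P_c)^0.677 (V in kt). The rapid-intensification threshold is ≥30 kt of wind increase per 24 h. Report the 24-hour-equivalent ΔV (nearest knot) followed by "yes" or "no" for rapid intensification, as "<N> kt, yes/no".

V₁: ΔP = 58, V ≈ 5.8 × 58^0.677 ≈ 90.63 kt.
V₂: ΔP = 68, V ≈ 5.8 × 68^0.677 ≈ 100.93 kt.
ΔV over 6 h = 10.30 kt → 24 h equivalent = 10.30 × 24/6 ≈ 41.20 kt.
41 kt ≥ 30 kt ⇒ rapid intensification.

41 kt, yes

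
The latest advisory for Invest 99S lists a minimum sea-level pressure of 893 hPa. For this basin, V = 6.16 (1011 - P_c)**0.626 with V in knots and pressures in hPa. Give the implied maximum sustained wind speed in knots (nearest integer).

ΔP = 1011 − 893 = 118 hPa.
118^0.626 ≈ 19.815.
V ≈ 6.16 × 19.815 ≈ 122.1 kt.

122 kt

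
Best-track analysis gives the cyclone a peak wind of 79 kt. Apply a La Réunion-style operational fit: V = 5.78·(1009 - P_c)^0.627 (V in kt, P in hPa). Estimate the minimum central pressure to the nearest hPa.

944 hPa

ΔP = (V / 5.78)^(1/0.627) = (79/5.78)^1.595.
79/5.78 = 13.668; 13.668^1.595 ≈ 64.76 hPa.
P_c = 1009 − 64.76 = 944.24 ≈ 944 hPa.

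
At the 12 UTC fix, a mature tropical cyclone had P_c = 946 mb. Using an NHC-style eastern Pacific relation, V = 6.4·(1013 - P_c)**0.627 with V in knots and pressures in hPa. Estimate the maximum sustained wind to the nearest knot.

89 kt

ΔP = 1013 − 946 = 67 mb.
67^0.627 ≈ 13.962.
V ≈ 6.4 × 13.962 ≈ 89.4 kt.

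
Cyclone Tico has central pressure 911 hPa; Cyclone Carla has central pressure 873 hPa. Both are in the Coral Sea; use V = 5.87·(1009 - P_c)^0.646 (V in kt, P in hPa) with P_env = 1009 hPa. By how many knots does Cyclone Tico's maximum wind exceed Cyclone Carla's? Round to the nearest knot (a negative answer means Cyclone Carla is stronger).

-27 kt

Cyclone Tico: ΔP = 98; V ≈ 5.87 × 98^0.646 ≈ 113.49 kt.
Cyclone Carla: ΔP = 136; V ≈ 5.87 × 136^0.646 ≈ 140.25 kt.
Difference ≈ 113.49 − 140.25 = -26.76 → -27 kt.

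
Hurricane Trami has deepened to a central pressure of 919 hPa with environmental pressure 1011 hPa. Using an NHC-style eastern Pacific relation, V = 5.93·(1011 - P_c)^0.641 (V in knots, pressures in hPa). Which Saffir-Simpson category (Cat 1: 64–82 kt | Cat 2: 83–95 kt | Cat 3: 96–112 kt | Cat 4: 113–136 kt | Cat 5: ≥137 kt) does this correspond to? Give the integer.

ΔP = 1011 − 919 = 92 hPa.
V ≈ 5.93 × 92^0.641 = 5.93 × 18.15 ≈ 108 kt.
108 kt falls in the Category 3 band.

3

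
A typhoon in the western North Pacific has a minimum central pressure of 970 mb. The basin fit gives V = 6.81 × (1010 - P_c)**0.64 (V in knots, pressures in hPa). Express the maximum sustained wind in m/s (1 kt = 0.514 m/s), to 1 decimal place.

37.1 m/s

ΔP = 1010 − 970 = 40 mb.
V ≈ 6.81 × 40^0.64 = 6.81 × 10.600 ≈ 72.188 kt.
72.188 × 0.514 ≈ 37.10 m/s → 37.1 m/s.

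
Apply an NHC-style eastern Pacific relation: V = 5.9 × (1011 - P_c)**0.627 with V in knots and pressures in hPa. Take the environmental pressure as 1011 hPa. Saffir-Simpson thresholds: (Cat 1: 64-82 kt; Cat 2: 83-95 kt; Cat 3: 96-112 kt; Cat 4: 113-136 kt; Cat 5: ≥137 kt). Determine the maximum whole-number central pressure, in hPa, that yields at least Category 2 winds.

Category 2 begins at V = 83 kt.
Required ΔP = (83/5.9)^(1/0.627) = 14.068^1.595 ≈ 67.81 hPa.
P_c ≤ 1011 − 67.81 = 943.19, so the highest integer P_c is 943 hPa.

943 hPa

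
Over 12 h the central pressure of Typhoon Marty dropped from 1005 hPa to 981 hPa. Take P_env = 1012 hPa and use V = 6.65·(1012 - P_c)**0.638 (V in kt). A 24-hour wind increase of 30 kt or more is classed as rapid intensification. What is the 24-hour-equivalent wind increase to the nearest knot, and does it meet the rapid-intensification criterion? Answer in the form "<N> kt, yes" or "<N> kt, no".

V₁: ΔP = 7, V ≈ 6.65 × 7^0.638 ≈ 23.01 kt.
V₂: ΔP = 31, V ≈ 6.65 × 31^0.638 ≈ 59.47 kt.
ΔV over 12 h = 36.46 kt → 24 h equivalent = 36.46 × 24/12 ≈ 72.92 kt.
73 kt ≥ 30 kt ⇒ rapid intensification.

73 kt, yes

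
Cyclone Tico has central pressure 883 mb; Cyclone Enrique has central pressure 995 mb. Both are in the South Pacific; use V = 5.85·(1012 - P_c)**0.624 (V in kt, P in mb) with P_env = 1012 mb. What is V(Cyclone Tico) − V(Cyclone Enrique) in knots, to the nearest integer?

Cyclone Tico: ΔP = 129; V ≈ 5.85 × 129^0.624 ≈ 121.38 kt.
Cyclone Enrique: ΔP = 17; V ≈ 5.85 × 17^0.624 ≈ 34.27 kt.
Difference ≈ 121.38 − 34.27 = 87.11 → 87 kt.

87 kt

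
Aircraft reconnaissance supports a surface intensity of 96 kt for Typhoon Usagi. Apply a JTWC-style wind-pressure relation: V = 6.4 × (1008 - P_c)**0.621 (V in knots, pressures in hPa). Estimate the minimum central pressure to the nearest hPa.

ΔP = (V / 6.4)^(1/0.621) = (96/6.4)^1.610.
96/6.4 = 15.000; 15.000^1.610 ≈ 78.32 hPa.
P_c = 1008 − 78.32 = 929.68 ≈ 930 hPa.

930 hPa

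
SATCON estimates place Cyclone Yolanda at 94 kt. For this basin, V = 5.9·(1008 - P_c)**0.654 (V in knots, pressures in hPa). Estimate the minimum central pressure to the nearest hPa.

ΔP = (V / 5.9)^(1/0.654) = (94/5.9)^1.529.
94/5.9 = 15.932; 15.932^1.529 ≈ 68.92 hPa.
P_c = 1008 − 68.92 = 939.08 ≈ 939 hPa.

939 hPa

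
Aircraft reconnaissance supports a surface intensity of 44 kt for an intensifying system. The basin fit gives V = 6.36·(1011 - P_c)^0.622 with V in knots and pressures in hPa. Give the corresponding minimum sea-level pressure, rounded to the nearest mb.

ΔP = (V / 6.36)^(1/0.622) = (44/6.36)^1.608.
44/6.36 = 6.918; 6.918^1.608 ≈ 22.41 mb.
P_c = 1011 − 22.41 = 988.59 ≈ 989 mb.

989 mb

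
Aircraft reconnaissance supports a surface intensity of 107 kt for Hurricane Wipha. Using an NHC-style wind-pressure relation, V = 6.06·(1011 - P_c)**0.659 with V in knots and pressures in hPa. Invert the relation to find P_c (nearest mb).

933 mb

ΔP = (V / 6.06)^(1/0.659) = (107/6.06)^1.517.
107/6.06 = 17.657; 17.657^1.517 ≈ 78.01 mb.
P_c = 1011 − 78.01 = 932.99 ≈ 933 mb.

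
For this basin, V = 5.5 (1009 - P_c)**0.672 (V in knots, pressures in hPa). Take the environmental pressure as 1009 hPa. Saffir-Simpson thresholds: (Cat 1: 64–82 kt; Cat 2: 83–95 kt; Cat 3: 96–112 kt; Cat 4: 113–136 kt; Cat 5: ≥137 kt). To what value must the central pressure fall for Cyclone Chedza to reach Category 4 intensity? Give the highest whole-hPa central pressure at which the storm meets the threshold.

Category 4 begins at V = 113 kt.
Required ΔP = (113/5.5)^(1/0.672) = 20.545^1.488 ≈ 89.84 hPa.
P_c ≤ 1009 − 89.84 = 919.16, so the highest integer P_c is 919 hPa.

919 hPa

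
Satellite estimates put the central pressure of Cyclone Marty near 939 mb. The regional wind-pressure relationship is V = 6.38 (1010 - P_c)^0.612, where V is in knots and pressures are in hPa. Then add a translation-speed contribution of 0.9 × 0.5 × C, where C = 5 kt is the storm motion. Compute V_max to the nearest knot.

ΔP = 1010 − 939 = 71 mb.
71^0.612 ≈ 13.582.
V ≈ 6.38 × 13.582 ≈ 86.7 kt.
Translation term: 0.9 × 0.5 × 5 = 2.25 kt.
Corrected V ≈ 88.95 kt → 89 kt.

89 kt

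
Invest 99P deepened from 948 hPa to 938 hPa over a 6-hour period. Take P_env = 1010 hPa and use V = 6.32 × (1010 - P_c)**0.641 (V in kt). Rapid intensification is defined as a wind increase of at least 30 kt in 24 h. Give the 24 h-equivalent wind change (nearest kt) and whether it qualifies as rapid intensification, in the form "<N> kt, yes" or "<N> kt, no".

V₁: ΔP = 62, V ≈ 6.32 × 62^0.641 ≈ 89.05 kt.
V₂: ΔP = 72, V ≈ 6.32 × 72^0.641 ≈ 98.01 kt.
ΔV over 6 h = 8.96 kt → 24 h equivalent = 8.96 × 24/6 ≈ 35.84 kt.
36 kt ≥ 30 kt ⇒ rapid intensification.

36 kt, yes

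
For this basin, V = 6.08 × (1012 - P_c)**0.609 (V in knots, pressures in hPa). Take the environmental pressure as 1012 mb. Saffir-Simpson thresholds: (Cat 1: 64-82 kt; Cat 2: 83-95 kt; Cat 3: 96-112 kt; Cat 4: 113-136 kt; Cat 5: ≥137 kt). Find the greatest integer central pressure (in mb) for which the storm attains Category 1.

Category 1 begins at V = 64 kt.
Required ΔP = (64/6.08)^(1/0.609) = 10.526^1.642 ≈ 47.71 mb.
P_c ≤ 1012 − 47.71 = 964.29, so the highest integer P_c is 964 mb.

964 mb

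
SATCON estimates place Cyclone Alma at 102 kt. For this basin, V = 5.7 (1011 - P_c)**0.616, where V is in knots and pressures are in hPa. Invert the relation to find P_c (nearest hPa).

ΔP = (V / 5.7)^(1/0.616) = (102/5.7)^1.623.
102/5.7 = 17.895; 17.895^1.623 ≈ 108.06 hPa.
P_c = 1011 − 108.06 = 902.94 ≈ 903 hPa.

903 hPa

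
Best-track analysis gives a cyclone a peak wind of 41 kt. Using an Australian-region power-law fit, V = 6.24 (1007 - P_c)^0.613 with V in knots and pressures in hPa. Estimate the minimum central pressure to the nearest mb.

985 mb

ΔP = (V / 6.24)^(1/0.613) = (41/6.24)^1.631.
41/6.24 = 6.571; 6.571^1.631 ≈ 21.57 mb.
P_c = 1007 − 21.57 = 985.43 ≈ 985 mb.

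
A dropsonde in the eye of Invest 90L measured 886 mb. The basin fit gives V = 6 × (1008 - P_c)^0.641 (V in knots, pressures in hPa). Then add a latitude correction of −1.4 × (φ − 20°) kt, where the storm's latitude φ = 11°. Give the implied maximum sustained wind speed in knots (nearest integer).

143 kt

ΔP = 1008 − 886 = 122 mb.
122^0.641 ≈ 21.745.
V ≈ 6 × 21.745 ≈ 130.5 kt.
Latitude correction: −1.4 × (11 − 20) = 12.6 kt.
Corrected V ≈ 143.1 kt → 143 kt.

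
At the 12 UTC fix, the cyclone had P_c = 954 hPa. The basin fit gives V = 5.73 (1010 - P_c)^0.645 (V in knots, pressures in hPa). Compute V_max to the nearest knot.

77 kt

ΔP = 1010 − 954 = 56 hPa.
56^0.645 ≈ 13.415.
V ≈ 5.73 × 13.415 ≈ 76.9 kt.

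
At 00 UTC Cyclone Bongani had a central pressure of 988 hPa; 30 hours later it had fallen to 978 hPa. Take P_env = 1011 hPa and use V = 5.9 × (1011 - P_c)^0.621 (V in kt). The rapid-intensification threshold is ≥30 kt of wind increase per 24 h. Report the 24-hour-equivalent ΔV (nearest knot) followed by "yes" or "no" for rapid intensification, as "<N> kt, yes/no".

8 kt, no

V₁: ΔP = 23, V ≈ 5.9 × 23^0.621 ≈ 41.35 kt.
V₂: ΔP = 33, V ≈ 5.9 × 33^0.621 ≈ 51.74 kt.
ΔV over 30 h = 10.39 kt → 24 h equivalent = 10.39 × 24/30 ≈ 8.31 kt.
8 kt < 30 kt ⇒ not rapid intensification.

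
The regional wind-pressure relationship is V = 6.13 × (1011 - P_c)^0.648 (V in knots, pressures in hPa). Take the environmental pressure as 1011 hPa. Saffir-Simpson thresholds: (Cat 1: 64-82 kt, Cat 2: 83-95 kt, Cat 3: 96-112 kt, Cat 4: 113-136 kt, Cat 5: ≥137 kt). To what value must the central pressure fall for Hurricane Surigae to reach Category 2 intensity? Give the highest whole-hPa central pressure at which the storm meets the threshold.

Category 2 begins at V = 83 kt.
Required ΔP = (83/6.13)^(1/0.648) = 13.540^1.543 ≈ 55.76 hPa.
P_c ≤ 1011 − 55.76 = 955.24, so the highest integer P_c is 955 hPa.

955 hPa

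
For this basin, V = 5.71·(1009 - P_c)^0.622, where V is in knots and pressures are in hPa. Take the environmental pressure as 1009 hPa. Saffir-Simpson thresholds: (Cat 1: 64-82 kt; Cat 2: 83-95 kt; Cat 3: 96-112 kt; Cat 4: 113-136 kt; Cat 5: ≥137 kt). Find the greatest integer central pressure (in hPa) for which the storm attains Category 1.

960 hPa

Category 1 begins at V = 64 kt.
Required ΔP = (64/5.71)^(1/0.622) = 11.208^1.608 ≈ 48.68 hPa.
P_c ≤ 1009 − 48.68 = 960.32, so the highest integer P_c is 960 hPa.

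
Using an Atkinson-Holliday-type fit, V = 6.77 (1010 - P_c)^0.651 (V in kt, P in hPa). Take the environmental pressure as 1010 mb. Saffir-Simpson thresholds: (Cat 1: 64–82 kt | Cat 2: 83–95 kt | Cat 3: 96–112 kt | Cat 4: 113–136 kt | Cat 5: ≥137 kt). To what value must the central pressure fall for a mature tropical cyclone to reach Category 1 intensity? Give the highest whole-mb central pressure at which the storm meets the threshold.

Category 1 begins at V = 64 kt.
Required ΔP = (64/6.77)^(1/0.651) = 9.453^1.536 ≈ 31.52 mb.
P_c ≤ 1010 − 31.52 = 978.48, so the highest integer P_c is 978 mb.

978 mb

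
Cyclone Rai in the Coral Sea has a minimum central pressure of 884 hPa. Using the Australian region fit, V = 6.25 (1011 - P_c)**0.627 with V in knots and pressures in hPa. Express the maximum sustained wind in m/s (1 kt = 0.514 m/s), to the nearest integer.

67 m/s

ΔP = 1011 − 884 = 127 hPa.
V ≈ 6.25 × 127^0.627 = 6.25 × 20.849 ≈ 130.306 kt.
130.306 × 0.514 ≈ 66.98 m/s → 67 m/s.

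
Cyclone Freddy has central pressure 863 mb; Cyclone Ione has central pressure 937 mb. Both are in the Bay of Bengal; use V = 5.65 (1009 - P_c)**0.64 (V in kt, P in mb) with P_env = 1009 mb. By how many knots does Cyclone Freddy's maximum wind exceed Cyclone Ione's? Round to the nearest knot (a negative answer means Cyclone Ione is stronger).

Cyclone Freddy: ΔP = 146; V ≈ 5.65 × 146^0.64 ≈ 137.16 kt.
Cyclone Ione: ΔP = 72; V ≈ 5.65 × 72^0.64 ≈ 87.25 kt.
Difference ≈ 137.16 − 87.25 = 49.91 → 50 kt.

50 kt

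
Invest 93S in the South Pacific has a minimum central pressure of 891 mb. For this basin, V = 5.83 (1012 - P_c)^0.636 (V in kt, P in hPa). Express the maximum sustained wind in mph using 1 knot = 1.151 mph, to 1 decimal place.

141.7 mph

ΔP = 1012 − 891 = 121 mb.
V ≈ 5.83 × 121^0.636 = 5.83 × 21.118 ≈ 123.118 kt.
123.118 × 1.151 ≈ 141.71 mph → 141.7 mph.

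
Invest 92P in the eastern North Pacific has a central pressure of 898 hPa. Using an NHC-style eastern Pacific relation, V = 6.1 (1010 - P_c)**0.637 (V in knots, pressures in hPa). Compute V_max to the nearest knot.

ΔP = 1010 − 898 = 112 hPa.
112^0.637 ≈ 20.200.
V ≈ 6.1 × 20.200 ≈ 123.2 kt.

123 kt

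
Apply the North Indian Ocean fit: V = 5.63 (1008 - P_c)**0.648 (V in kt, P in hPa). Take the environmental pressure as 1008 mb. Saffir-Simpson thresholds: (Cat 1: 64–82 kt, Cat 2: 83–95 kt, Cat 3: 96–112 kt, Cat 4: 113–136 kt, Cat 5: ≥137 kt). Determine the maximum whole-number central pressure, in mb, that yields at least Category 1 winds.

965 mb

Category 1 begins at V = 64 kt.
Required ΔP = (64/5.63)^(1/0.648) = 11.368^1.543 ≈ 42.57 mb.
P_c ≤ 1008 − 42.57 = 965.43, so the highest integer P_c is 965 mb.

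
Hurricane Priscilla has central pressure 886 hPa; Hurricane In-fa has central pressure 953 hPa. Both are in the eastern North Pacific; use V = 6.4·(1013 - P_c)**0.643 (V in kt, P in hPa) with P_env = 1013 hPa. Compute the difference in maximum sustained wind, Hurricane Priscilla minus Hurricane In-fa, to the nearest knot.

Hurricane Priscilla: ΔP = 127; V ≈ 6.4 × 127^0.643 ≈ 144.19 kt.
Hurricane In-fa: ΔP = 60; V ≈ 6.4 × 60^0.643 ≈ 89.03 kt.
Difference ≈ 144.19 − 89.03 = 55.16 → 55 kt.

55 kt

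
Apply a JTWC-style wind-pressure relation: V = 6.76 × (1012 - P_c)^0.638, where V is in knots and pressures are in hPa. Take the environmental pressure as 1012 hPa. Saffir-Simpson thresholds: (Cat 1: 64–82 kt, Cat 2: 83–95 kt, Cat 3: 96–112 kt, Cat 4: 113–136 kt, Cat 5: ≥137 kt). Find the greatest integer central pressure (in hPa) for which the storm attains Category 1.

Category 1 begins at V = 64 kt.
Required ΔP = (64/6.76)^(1/0.638) = 9.467^1.567 ≈ 33.90 hPa.
P_c ≤ 1012 − 33.90 = 978.10, so the highest integer P_c is 978 hPa.

978 hPa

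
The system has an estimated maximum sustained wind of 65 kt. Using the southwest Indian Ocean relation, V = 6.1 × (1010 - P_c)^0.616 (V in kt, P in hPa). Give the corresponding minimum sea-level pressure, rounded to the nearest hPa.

ΔP = (V / 6.1)^(1/0.616) = (65/6.1)^1.623.
65/6.1 = 10.656; 10.656^1.623 ≈ 46.58 hPa.
P_c = 1010 − 46.58 = 963.42 ≈ 963 hPa.

963 hPa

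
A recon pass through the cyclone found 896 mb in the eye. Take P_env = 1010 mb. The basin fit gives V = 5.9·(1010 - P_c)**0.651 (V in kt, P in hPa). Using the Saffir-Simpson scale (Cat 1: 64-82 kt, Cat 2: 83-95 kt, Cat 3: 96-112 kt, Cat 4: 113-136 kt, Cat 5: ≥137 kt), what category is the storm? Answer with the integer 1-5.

ΔP = 1010 − 896 = 114 mb.
V ≈ 5.9 × 114^0.651 = 5.9 × 21.83 ≈ 129 kt.
129 kt falls in the Category 4 band.

4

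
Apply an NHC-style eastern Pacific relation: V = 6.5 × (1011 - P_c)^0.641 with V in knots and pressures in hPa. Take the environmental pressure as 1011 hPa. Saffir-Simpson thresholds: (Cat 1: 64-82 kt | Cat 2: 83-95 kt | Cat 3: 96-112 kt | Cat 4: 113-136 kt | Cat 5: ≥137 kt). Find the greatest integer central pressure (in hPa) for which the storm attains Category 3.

944 hPa

Category 3 begins at V = 96 kt.
Required ΔP = (96/6.5)^(1/0.641) = 14.769^1.560 ≈ 66.72 hPa.
P_c ≤ 1011 − 66.72 = 944.28, so the highest integer P_c is 944 hPa.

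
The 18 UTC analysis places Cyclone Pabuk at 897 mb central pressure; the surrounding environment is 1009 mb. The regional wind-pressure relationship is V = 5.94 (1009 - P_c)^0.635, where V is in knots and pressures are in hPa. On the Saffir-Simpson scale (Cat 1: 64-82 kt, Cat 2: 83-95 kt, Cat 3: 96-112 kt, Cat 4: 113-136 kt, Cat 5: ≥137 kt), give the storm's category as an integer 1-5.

ΔP = 1009 − 897 = 112 mb.
V ≈ 5.94 × 112^0.635 = 5.94 × 20.01 ≈ 119 kt.
119 kt falls in the Category 4 band.

4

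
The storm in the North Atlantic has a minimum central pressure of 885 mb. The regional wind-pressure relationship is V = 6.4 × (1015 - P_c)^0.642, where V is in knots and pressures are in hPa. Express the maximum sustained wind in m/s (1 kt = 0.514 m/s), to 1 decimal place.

ΔP = 1015 − 885 = 130 mb.
V ≈ 6.4 × 130^0.642 = 6.4 × 22.759 ≈ 145.657 kt.
145.657 × 0.514 ≈ 74.87 m/s → 74.9 m/s.

74.9 m/s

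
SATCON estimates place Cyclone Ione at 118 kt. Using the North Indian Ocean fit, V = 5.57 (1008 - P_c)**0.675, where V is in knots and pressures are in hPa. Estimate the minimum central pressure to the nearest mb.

916 mb

ΔP = (V / 5.57)^(1/0.675) = (118/5.57)^1.481.
118/5.57 = 21.185; 21.185^1.481 ≈ 92.15 mb.
P_c = 1008 − 92.15 = 915.85 ≈ 916 mb.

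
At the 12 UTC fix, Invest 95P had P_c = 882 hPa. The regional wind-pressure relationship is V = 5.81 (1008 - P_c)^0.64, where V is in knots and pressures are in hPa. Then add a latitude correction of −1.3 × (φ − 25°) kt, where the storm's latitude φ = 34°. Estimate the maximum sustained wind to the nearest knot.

ΔP = 1008 − 882 = 126 hPa.
126^0.64 ≈ 22.092.
V ≈ 5.81 × 22.092 ≈ 128.4 kt.
Latitude correction: −1.3 × (34 − 25) = -11.7 kt.
Corrected V ≈ 116.7 kt → 117 kt.

117 kt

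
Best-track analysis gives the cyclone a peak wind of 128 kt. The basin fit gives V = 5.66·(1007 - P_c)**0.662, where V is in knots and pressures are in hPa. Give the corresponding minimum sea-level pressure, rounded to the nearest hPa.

896 hPa

ΔP = (V / 5.66)^(1/0.662) = (128/5.66)^1.511.
128/5.66 = 22.615; 22.615^1.511 ≈ 111.15 hPa.
P_c = 1007 − 111.15 = 895.85 ≈ 896 hPa.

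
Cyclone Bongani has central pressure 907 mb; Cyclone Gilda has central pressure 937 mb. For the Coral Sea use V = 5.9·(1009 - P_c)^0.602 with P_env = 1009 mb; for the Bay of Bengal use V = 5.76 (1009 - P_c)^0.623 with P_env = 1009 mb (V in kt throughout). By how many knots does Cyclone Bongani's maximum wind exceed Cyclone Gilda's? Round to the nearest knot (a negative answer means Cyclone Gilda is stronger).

13 kt

Cyclone Bongani: ΔP = 102; V ≈ 5.9 × 102^0.602 ≈ 95.51 kt.
Cyclone Gilda: ΔP = 72; V ≈ 5.76 × 72^0.623 ≈ 82.71 kt.
Difference ≈ 95.51 − 82.71 = 12.80 → 13 kt.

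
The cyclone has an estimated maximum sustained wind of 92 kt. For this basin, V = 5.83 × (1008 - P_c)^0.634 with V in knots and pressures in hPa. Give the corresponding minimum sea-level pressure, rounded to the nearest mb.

930 mb

ΔP = (V / 5.83)^(1/0.634) = (92/5.83)^1.577.
92/5.83 = 15.780; 15.780^1.577 ≈ 77.59 mb.
P_c = 1008 − 77.59 = 930.41 ≈ 930 mb.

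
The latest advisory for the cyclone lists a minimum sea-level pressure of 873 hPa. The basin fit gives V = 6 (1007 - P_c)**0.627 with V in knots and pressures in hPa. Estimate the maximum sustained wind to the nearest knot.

ΔP = 1007 − 873 = 134 hPa.
134^0.627 ≈ 21.562.
V ≈ 6 × 21.562 ≈ 129.4 kt.

129 kt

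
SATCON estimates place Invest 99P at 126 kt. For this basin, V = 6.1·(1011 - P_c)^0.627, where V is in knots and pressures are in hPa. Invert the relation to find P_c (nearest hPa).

ΔP = (V / 6.1)^(1/0.627) = (126/6.1)^1.595.
126/6.1 = 20.656; 20.656^1.595 ≈ 125.13 hPa.
P_c = 1011 − 125.13 = 885.87 ≈ 886 hPa.

886 hPa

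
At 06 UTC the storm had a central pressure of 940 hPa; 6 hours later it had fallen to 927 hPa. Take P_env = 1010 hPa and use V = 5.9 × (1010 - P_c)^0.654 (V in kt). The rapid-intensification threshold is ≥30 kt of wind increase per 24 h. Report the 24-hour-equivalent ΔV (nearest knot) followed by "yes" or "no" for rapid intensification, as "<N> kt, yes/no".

45 kt, yes

V₁: ΔP = 70, V ≈ 5.9 × 70^0.654 ≈ 94.96 kt.
V₂: ΔP = 83, V ≈ 5.9 × 83^0.654 ≈ 106.15 kt.
ΔV over 6 h = 11.19 kt → 24 h equivalent = 11.19 × 24/6 ≈ 44.76 kt.
45 kt ≥ 30 kt ⇒ rapid intensification.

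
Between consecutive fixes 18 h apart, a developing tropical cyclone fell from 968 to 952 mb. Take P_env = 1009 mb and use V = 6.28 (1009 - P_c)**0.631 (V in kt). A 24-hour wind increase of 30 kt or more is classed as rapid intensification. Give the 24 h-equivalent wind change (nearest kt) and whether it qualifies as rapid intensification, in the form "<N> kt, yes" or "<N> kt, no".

V₁: ΔP = 41, V ≈ 6.28 × 41^0.631 ≈ 65.41 kt.
V₂: ΔP = 57, V ≈ 6.28 × 57^0.631 ≈ 80.52 kt.
ΔV over 18 h = 15.11 kt → 24 h equivalent = 15.11 × 24/18 ≈ 20.15 kt.
20 kt < 30 kt ⇒ not rapid intensification.

20 kt, no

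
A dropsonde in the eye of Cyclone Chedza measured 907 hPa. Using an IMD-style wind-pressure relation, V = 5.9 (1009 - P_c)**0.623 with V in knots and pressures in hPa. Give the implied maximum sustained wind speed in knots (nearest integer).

105 kt

ΔP = 1009 − 907 = 102 hPa.
102^0.623 ≈ 17.838.
V ≈ 5.9 × 17.838 ≈ 105.2 kt.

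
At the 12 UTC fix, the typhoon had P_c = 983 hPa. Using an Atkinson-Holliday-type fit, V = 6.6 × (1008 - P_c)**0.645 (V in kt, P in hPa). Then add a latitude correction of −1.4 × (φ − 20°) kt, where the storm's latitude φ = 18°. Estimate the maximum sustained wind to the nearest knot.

ΔP = 1008 − 983 = 25 hPa.
25^0.645 ≈ 7.974.
V ≈ 6.6 × 7.974 ≈ 52.6 kt.
Latitude correction: −1.4 × (18 − 20) = 2.8 kt.
Corrected V ≈ 55.4 kt → 55 kt.

55 kt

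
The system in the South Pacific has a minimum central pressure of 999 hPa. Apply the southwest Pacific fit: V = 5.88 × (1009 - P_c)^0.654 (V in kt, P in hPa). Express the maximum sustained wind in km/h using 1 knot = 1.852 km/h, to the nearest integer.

ΔP = 1009 − 999 = 10 hPa.
V ≈ 5.88 × 10^0.654 = 5.88 × 4.508 ≈ 26.508 kt.
26.508 × 1.852 ≈ 49.09 km/h → 49 km/h.

49 km/h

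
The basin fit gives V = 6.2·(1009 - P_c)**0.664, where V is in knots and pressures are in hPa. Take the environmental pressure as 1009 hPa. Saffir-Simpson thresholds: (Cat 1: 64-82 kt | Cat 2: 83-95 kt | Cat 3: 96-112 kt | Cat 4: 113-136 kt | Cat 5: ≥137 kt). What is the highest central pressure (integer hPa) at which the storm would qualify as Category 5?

Category 5 begins at V = 137 kt.
Required ΔP = (137/6.2)^(1/0.664) = 22.097^1.506 ≈ 105.83 hPa.
P_c ≤ 1009 − 105.83 = 903.17, so the highest integer P_c is 903 hPa.

903 hPa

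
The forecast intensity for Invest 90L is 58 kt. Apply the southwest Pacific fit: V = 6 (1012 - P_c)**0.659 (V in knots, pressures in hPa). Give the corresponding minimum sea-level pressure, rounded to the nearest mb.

ΔP = (V / 6)^(1/0.659) = (58/6)^1.517.
58/6 = 9.667; 9.667^1.517 ≈ 31.27 mb.
P_c = 1012 − 31.27 = 980.73 ≈ 981 mb.

981 mb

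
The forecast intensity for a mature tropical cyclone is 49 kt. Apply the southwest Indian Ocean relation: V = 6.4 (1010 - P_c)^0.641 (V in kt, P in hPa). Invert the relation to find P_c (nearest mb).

986 mb

ΔP = (V / 6.4)^(1/0.641) = (49/6.4)^1.560.
49/6.4 = 7.656; 7.656^1.560 ≈ 23.94 mb.
P_c = 1010 − 23.94 = 986.06 ≈ 986 mb.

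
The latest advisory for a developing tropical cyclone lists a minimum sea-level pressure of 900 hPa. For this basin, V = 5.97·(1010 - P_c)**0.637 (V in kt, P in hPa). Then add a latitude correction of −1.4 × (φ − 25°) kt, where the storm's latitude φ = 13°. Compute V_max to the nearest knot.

ΔP = 1010 − 900 = 110 hPa.
110^0.637 ≈ 19.969.
V ≈ 5.97 × 19.969 ≈ 119.2 kt.
Latitude correction: −1.4 × (13 − 25) = 16.8 kt.
Corrected V ≈ 136 kt → 136 kt.

136 kt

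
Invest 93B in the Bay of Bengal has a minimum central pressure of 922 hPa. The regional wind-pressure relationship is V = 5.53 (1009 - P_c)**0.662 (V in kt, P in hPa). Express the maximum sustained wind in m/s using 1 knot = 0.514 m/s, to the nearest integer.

ΔP = 1009 − 922 = 87 hPa.
V ≈ 5.53 × 87^0.662 = 5.53 × 19.229 ≈ 106.338 kt.
106.338 × 0.514 ≈ 54.66 m/s → 55 m/s.

55 m/s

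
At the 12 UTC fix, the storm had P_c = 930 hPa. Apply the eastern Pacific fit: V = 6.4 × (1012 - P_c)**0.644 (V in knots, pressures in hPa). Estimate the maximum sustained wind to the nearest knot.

ΔP = 1012 − 930 = 82 hPa.
82^0.644 ≈ 17.080.
V ≈ 6.4 × 17.080 ≈ 109.3 kt.

109 kt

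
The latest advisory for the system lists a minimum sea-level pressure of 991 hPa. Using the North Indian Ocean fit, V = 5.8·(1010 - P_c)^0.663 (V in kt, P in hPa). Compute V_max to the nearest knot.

41 kt

ΔP = 1010 − 991 = 19 hPa.
19^0.663 ≈ 7.044.
V ≈ 5.8 × 7.044 ≈ 40.9 kt.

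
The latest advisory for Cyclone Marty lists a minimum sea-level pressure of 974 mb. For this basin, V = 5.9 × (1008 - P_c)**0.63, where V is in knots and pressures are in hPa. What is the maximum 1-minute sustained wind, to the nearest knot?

54 kt

ΔP = 1008 − 974 = 34 mb.
34^0.63 ≈ 9.222.
V ≈ 5.9 × 9.222 ≈ 54.4 kt.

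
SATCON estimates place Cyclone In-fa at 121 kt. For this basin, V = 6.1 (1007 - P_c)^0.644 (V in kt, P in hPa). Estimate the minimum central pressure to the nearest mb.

ΔP = (V / 6.1)^(1/0.644) = (121/6.1)^1.553.
121/6.1 = 19.836; 19.836^1.553 ≈ 103.44 mb.
P_c = 1007 − 103.44 = 903.56 ≈ 904 mb.

904 mb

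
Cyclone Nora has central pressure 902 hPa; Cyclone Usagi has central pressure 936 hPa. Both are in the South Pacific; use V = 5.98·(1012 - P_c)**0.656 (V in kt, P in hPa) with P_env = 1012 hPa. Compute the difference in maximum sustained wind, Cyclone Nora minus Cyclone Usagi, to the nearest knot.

28 kt

Cyclone Nora: ΔP = 110; V ≈ 5.98 × 110^0.656 ≈ 130.57 kt.
Cyclone Usagi: ΔP = 76; V ≈ 5.98 × 76^0.656 ≈ 102.45 kt.
Difference ≈ 130.57 − 102.45 = 28.12 → 28 kt.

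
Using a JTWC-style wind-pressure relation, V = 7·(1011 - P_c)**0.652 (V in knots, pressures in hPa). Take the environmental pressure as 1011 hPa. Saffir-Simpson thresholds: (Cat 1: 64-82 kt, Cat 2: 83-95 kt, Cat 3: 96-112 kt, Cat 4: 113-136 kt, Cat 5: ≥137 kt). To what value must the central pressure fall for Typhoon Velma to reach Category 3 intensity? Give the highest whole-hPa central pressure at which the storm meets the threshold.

Category 3 begins at V = 96 kt.
Required ΔP = (96/7)^(1/0.652) = 13.714^1.534 ≈ 55.48 hPa.
P_c ≤ 1011 − 55.48 = 955.52, so the highest integer P_c is 955 hPa.

955 hPa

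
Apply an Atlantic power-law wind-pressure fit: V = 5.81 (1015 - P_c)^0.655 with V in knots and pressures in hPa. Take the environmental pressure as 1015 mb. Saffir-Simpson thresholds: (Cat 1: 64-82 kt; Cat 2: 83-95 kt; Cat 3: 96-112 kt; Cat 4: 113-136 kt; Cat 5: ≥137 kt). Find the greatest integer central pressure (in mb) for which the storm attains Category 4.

922 mb

Category 4 begins at V = 113 kt.
Required ΔP = (113/5.81)^(1/0.655) = 19.449^1.527 ≈ 92.85 mb.
P_c ≤ 1015 − 92.85 = 922.15, so the highest integer P_c is 922 mb.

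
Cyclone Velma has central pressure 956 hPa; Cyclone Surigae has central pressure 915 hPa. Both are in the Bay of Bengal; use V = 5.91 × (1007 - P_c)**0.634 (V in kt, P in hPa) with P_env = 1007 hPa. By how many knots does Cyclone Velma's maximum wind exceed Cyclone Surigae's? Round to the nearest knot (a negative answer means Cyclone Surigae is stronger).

Cyclone Velma: ΔP = 51; V ≈ 5.91 × 51^0.634 ≈ 71.48 kt.
Cyclone Surigae: ΔP = 92; V ≈ 5.91 × 92^0.634 ≈ 103.90 kt.
Difference ≈ 71.48 − 103.90 = -32.42 → -32 kt.

-32 kt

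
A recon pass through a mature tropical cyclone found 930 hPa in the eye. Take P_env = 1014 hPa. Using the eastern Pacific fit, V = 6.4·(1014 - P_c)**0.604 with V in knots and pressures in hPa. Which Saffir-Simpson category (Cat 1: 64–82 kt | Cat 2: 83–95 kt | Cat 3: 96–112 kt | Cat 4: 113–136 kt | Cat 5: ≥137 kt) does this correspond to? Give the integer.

2

ΔP = 1014 − 930 = 84 hPa.
V ≈ 6.4 × 84^0.604 = 6.4 × 14.53 ≈ 93 kt.
93 kt falls in the Category 2 band.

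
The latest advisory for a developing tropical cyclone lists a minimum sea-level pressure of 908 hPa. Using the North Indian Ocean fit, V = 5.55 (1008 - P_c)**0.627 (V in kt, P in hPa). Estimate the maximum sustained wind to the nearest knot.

ΔP = 1008 − 908 = 100 hPa.
100^0.627 ≈ 17.947.
V ≈ 5.55 × 17.947 ≈ 99.6 kt.

100 kt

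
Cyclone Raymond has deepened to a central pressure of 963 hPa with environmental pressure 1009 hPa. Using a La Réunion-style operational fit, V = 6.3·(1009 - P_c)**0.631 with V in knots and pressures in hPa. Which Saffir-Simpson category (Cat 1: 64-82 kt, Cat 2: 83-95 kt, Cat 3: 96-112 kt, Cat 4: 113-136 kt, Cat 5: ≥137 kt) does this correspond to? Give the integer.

ΔP = 1009 − 963 = 46 hPa.
V ≈ 6.3 × 46^0.631 = 6.3 × 11.20 ≈ 71 kt.
71 kt falls in the Category 1 band.

1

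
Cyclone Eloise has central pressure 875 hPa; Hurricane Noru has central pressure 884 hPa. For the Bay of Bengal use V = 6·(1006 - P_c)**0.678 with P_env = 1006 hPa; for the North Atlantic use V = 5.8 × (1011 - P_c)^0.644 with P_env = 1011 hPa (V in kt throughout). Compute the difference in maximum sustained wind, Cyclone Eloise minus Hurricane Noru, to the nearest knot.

Cyclone Eloise: ΔP = 131; V ≈ 6 × 131^0.678 ≈ 163.55 kt.
Hurricane Noru: ΔP = 127; V ≈ 5.8 × 127^0.644 ≈ 131.30 kt.
Difference ≈ 163.55 − 131.30 = 32.25 → 32 kt.

32 kt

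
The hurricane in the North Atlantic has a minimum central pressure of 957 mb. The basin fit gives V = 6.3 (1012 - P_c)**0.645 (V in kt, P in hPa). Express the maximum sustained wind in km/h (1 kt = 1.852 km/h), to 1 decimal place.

154.7 km/h

ΔP = 1012 − 957 = 55 mb.
V ≈ 6.3 × 55^0.645 = 6.3 × 13.260 ≈ 83.536 kt.
83.536 × 1.852 ≈ 154.71 km/h → 154.7 km/h.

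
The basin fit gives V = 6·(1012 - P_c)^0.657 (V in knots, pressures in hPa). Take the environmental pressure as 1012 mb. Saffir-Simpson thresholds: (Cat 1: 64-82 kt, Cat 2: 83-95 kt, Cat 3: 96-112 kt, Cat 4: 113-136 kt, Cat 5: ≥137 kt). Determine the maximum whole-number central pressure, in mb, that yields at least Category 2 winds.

957 mb

Category 2 begins at V = 83 kt.
Required ΔP = (83/6)^(1/0.657) = 13.833^1.522 ≈ 54.52 mb.
P_c ≤ 1012 − 54.52 = 957.48, so the highest integer P_c is 957 mb.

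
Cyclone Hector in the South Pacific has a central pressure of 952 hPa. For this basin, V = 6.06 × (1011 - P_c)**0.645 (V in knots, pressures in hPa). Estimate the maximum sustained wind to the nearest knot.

ΔP = 1011 − 952 = 59 hPa.
59^0.645 ≈ 13.874.
V ≈ 6.06 × 13.874 ≈ 84.1 kt.

84 kt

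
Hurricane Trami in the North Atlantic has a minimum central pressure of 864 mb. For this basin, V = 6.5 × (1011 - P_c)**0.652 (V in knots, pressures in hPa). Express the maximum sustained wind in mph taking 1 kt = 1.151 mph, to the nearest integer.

194 mph

ΔP = 1011 − 864 = 147 mb.
V ≈ 6.5 × 147^0.652 = 6.5 × 25.888 ≈ 168.269 kt.
168.269 × 1.151 ≈ 193.68 mph → 194 mph.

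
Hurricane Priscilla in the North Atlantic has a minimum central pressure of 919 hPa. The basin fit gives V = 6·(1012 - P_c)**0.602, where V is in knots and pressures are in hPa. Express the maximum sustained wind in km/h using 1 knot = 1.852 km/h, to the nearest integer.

170 km/h

ΔP = 1012 − 919 = 93 hPa.
V ≈ 6 × 93^0.602 = 6 × 15.312 ≈ 91.871 kt.
91.871 × 1.852 ≈ 170.14 km/h → 170 km/h.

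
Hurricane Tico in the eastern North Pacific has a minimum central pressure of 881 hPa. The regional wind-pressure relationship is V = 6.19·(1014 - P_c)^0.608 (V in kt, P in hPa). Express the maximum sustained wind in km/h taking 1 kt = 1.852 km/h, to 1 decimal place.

224.2 km/h

ΔP = 1014 − 881 = 133 hPa.
V ≈ 6.19 × 133^0.608 = 6.19 × 19.557 ≈ 121.058 kt.
121.058 × 1.852 ≈ 224.20 km/h → 224.2 km/h.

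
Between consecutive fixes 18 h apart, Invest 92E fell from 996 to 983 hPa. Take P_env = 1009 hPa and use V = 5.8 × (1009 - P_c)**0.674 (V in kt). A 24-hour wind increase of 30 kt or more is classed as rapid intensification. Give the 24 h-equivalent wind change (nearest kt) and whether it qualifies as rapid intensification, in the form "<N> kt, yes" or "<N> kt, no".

26 kt, no

V₁: ΔP = 13, V ≈ 5.8 × 13^0.674 ≈ 32.68 kt.
V₂: ΔP = 26, V ≈ 5.8 × 26^0.674 ≈ 52.13 kt.
ΔV over 18 h = 19.45 kt → 24 h equivalent = 19.45 × 24/18 ≈ 25.93 kt.
26 kt < 30 kt ⇒ not rapid intensification.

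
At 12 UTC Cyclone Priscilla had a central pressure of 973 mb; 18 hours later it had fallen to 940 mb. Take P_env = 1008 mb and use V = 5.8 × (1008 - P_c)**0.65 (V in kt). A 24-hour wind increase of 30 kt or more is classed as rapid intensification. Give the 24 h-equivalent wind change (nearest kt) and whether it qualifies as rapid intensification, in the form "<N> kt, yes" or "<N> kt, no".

V₁: ΔP = 35, V ≈ 5.8 × 35^0.65 ≈ 58.49 kt.
V₂: ΔP = 68, V ≈ 5.8 × 68^0.65 ≈ 90.07 kt.
ΔV over 18 h = 31.58 kt → 24 h equivalent = 31.58 × 24/18 ≈ 42.11 kt.
42 kt ≥ 30 kt ⇒ rapid intensification.

42 kt, yes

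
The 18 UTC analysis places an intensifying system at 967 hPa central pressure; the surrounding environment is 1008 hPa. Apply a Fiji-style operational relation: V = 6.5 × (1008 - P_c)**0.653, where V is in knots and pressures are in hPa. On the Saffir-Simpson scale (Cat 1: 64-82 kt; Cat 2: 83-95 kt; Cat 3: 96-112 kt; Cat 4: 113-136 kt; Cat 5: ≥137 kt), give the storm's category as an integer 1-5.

ΔP = 1008 − 967 = 41 hPa.
V ≈ 6.5 × 41^0.653 = 6.5 × 11.30 ≈ 73 kt.
73 kt falls in the Category 1 band.

1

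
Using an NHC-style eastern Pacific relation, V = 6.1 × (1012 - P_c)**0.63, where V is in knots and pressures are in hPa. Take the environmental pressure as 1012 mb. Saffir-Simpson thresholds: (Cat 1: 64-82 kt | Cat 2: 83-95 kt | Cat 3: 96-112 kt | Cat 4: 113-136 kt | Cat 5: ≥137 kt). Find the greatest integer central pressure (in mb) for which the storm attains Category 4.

Category 4 begins at V = 113 kt.
Required ΔP = (113/6.1)^(1/0.63) = 18.525^1.587 ≈ 102.87 mb.
P_c ≤ 1012 − 102.87 = 909.13, so the highest integer P_c is 909 mb.

909 mb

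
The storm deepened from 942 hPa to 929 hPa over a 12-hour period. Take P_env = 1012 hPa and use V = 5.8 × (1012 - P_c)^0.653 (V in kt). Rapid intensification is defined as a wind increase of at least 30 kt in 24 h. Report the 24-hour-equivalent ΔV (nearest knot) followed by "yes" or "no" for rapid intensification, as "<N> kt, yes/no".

22 kt, no

V₁: ΔP = 70, V ≈ 5.8 × 70^0.653 ≈ 92.96 kt.
V₂: ΔP = 83, V ≈ 5.8 × 83^0.653 ≈ 103.89 kt.
ΔV over 12 h = 10.93 kt → 24 h equivalent = 10.93 × 24/12 ≈ 21.86 kt.
22 kt < 30 kt ⇒ not rapid intensification.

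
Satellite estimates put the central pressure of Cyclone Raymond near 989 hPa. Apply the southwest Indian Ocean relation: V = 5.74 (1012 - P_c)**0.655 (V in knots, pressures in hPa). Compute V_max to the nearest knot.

45 kt

ΔP = 1012 − 989 = 23 hPa.
23^0.655 ≈ 7.797.
V ≈ 5.74 × 7.797 ≈ 44.8 kt.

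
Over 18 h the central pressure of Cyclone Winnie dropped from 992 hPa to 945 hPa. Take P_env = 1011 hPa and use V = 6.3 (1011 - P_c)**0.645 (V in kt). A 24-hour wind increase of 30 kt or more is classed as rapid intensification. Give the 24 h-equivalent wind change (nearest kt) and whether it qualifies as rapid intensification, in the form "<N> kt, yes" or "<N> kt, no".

V₁: ΔP = 19, V ≈ 6.3 × 19^0.645 ≈ 42.09 kt.
V₂: ΔP = 66, V ≈ 6.3 × 66^0.645 ≈ 93.96 kt.
ΔV over 18 h = 51.87 kt → 24 h equivalent = 51.87 × 24/18 ≈ 69.16 kt.
69 kt ≥ 30 kt ⇒ rapid intensification.

69 kt, yes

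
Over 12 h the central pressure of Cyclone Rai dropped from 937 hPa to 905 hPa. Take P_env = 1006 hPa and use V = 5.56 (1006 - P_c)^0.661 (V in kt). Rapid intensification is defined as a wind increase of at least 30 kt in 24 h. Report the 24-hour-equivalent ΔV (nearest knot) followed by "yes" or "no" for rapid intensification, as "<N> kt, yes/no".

52 kt, yes

V₁: ΔP = 69, V ≈ 5.56 × 69^0.661 ≈ 91.32 kt.
V₂: ΔP = 101, V ≈ 5.56 × 101^0.661 ≈ 117.47 kt.
ΔV over 12 h = 26.15 kt → 24 h equivalent = 26.15 × 24/12 ≈ 52.30 kt.
52 kt ≥ 30 kt ⇒ rapid intensification.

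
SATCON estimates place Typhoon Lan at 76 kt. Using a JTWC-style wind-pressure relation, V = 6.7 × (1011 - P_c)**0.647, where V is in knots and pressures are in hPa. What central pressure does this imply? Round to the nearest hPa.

968 hPa

ΔP = (V / 6.7)^(1/0.647) = (76/6.7)^1.546.
76/6.7 = 11.343; 11.343^1.546 ≈ 42.68 hPa.
P_c = 1011 − 42.68 = 968.32 ≈ 968 hPa.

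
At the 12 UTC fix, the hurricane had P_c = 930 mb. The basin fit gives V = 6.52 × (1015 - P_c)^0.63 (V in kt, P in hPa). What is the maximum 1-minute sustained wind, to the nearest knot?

ΔP = 1015 − 930 = 85 mb.
85^0.63 ≈ 16.426.
V ≈ 6.52 × 16.426 ≈ 107.1 kt.

107 kt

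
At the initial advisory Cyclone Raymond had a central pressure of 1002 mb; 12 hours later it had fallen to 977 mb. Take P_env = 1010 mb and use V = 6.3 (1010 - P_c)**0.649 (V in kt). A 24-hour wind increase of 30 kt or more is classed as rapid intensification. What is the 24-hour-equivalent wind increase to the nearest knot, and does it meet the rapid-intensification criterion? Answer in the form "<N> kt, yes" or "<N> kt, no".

73 kt, yes

V₁: ΔP = 8, V ≈ 6.3 × 8^0.649 ≈ 24.29 kt.
V₂: ΔP = 33, V ≈ 6.3 × 33^0.649 ≈ 60.93 kt.
ΔV over 12 h = 36.64 kt → 24 h equivalent = 36.64 × 24/12 ≈ 73.28 kt.
73 kt ≥ 30 kt ⇒ rapid intensification.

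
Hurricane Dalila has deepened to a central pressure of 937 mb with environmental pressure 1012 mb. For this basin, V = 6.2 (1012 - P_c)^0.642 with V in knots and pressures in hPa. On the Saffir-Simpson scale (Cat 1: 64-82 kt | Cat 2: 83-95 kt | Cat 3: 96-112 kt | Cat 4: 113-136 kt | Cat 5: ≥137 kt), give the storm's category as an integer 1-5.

ΔP = 1012 − 937 = 75 mb.
V ≈ 6.2 × 75^0.642 = 6.2 × 15.99 ≈ 99 kt.
99 kt falls in the Category 3 band.

3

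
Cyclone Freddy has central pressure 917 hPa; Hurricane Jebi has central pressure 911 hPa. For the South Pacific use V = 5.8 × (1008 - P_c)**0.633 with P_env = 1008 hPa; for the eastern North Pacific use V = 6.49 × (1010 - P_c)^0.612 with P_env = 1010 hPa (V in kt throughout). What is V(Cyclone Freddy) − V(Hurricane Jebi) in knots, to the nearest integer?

Cyclone Freddy: ΔP = 91; V ≈ 5.8 × 91^0.633 ≈ 100.81 kt.
Hurricane Jebi: ΔP = 99; V ≈ 6.49 × 99^0.612 ≈ 108.04 kt.
Difference ≈ 100.81 − 108.04 = -7.23 → -7 kt.

-7 kt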